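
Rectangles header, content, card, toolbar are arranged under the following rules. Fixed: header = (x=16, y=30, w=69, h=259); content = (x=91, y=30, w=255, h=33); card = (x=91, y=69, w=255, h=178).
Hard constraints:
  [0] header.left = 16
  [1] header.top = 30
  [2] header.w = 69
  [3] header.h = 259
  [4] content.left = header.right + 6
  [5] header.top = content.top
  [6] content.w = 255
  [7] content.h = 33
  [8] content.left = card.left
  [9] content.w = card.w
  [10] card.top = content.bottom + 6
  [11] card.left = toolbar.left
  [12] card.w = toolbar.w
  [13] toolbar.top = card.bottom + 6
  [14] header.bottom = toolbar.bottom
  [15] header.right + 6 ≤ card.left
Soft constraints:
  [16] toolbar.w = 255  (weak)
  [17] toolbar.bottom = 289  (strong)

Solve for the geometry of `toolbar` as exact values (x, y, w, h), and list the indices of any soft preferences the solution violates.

toolbar = (x=91, y=253, w=255, h=36)
violated soft preferences: none

1. toolbar.x = 91  [card.left = toolbar.left]
2. toolbar.w = 255  [card.w = toolbar.w]
3. toolbar.y = 253  [toolbar.top = card.bottom + 6]
4. toolbar.h = 36  [header.bottom = toolbar.bottom]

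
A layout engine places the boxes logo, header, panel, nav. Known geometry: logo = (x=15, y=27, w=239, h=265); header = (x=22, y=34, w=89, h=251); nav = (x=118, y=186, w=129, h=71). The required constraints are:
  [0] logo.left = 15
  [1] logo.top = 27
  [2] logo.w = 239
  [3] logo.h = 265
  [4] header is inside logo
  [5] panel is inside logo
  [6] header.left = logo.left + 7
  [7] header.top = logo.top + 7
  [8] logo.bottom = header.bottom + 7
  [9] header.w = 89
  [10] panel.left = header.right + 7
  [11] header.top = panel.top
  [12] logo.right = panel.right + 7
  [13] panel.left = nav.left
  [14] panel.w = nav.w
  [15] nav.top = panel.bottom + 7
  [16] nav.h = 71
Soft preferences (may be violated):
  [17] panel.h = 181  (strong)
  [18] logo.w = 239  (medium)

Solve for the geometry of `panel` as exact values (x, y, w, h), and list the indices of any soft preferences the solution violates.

panel = (x=118, y=34, w=129, h=145)
violated soft preferences: 17

1. panel.x = 118  [panel.left = header.right + 7]
2. panel.y = 34  [header.top = panel.top]
3. panel.w = 129  [logo.right = panel.right + 7]
4. panel.h = 145  [nav.top = panel.bottom + 7]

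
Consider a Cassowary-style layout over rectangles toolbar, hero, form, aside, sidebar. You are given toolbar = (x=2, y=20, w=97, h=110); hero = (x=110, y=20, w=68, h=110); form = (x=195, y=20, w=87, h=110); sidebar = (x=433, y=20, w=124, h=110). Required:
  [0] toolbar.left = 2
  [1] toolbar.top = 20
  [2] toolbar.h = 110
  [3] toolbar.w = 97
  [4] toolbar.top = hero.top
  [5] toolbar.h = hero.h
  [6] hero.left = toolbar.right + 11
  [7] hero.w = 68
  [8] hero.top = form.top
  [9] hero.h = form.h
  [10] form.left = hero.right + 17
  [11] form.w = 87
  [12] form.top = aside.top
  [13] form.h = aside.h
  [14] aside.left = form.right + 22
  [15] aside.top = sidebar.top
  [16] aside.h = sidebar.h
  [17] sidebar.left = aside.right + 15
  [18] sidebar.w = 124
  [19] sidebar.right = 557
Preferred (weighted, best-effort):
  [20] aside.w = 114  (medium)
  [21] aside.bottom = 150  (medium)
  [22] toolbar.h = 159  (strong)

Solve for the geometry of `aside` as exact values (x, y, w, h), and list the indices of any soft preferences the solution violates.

1. aside.y = 20  [form.top = aside.top]
2. aside.h = 110  [form.h = aside.h]
3. aside.x = 304  [aside.left = form.right + 22]
4. aside.w = 114  [sidebar.left = aside.right + 15]

aside = (x=304, y=20, w=114, h=110)
violated soft preferences: 21, 22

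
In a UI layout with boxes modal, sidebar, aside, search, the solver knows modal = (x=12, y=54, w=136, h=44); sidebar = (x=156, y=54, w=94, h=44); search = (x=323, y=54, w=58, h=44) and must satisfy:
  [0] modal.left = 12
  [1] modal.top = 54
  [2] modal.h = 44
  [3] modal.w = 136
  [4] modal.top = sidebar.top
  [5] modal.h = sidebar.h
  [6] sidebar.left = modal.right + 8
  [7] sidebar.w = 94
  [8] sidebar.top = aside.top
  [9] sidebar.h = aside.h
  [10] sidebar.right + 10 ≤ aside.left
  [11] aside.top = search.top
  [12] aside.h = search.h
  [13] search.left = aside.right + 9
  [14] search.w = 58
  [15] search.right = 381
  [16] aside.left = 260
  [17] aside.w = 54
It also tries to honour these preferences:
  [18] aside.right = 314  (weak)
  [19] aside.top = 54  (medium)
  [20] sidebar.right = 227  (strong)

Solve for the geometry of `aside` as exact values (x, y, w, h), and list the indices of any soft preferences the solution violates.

aside = (x=260, y=54, w=54, h=44)
violated soft preferences: 20

1. aside.y = 54  [sidebar.top = aside.top]
2. aside.h = 44  [sidebar.h = aside.h]
3. aside.x = 260  [aside.left = 260]
4. aside.w = 54  [aside.w = 54]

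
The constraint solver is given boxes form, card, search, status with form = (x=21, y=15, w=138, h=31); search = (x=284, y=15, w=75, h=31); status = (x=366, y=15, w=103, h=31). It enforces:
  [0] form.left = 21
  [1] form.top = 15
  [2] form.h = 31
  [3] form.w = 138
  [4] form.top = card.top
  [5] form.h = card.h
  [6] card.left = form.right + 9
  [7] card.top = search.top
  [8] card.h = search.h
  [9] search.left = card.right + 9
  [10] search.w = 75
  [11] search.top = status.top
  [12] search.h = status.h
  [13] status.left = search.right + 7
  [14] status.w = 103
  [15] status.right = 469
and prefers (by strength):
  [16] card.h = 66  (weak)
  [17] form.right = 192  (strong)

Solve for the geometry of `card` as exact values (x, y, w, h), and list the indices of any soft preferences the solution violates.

1. card.y = 15  [form.top = card.top]
2. card.h = 31  [form.h = card.h]
3. card.x = 168  [card.left = form.right + 9]
4. card.w = 107  [search.left = card.right + 9]

card = (x=168, y=15, w=107, h=31)
violated soft preferences: 16, 17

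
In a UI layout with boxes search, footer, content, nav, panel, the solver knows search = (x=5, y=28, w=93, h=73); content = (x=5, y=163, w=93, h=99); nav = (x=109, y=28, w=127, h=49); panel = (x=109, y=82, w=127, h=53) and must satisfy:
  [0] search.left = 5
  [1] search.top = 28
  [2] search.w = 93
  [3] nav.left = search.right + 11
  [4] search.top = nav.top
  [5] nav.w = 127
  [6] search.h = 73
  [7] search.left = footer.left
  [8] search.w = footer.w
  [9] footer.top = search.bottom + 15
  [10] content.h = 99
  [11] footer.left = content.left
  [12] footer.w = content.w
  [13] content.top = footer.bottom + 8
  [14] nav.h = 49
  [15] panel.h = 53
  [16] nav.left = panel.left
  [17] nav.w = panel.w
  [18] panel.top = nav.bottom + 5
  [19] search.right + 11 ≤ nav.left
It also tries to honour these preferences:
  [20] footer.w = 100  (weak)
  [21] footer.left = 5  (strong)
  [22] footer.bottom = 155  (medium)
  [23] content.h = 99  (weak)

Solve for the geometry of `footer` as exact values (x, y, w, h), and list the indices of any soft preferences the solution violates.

1. footer.x = 5  [search.left = footer.left]
2. footer.w = 93  [search.w = footer.w]
3. footer.y = 116  [footer.top = search.bottom + 15]
4. footer.h = 39  [content.top = footer.bottom + 8]

footer = (x=5, y=116, w=93, h=39)
violated soft preferences: 20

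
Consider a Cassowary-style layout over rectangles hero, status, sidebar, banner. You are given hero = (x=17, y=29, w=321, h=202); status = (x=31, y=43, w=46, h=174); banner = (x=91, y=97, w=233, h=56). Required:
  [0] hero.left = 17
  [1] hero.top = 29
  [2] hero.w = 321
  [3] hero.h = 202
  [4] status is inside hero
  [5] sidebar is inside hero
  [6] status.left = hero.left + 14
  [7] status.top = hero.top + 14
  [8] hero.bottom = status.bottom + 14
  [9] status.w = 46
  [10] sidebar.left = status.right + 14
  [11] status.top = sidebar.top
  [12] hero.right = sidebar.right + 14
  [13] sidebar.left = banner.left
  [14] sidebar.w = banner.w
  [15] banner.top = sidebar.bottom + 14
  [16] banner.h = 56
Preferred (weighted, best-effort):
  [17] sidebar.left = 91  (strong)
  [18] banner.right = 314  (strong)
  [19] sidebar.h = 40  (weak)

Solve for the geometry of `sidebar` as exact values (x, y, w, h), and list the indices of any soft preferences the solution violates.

1. sidebar.x = 91  [sidebar.left = status.right + 14]
2. sidebar.y = 43  [status.top = sidebar.top]
3. sidebar.w = 233  [hero.right = sidebar.right + 14]
4. sidebar.h = 40  [banner.top = sidebar.bottom + 14]

sidebar = (x=91, y=43, w=233, h=40)
violated soft preferences: 18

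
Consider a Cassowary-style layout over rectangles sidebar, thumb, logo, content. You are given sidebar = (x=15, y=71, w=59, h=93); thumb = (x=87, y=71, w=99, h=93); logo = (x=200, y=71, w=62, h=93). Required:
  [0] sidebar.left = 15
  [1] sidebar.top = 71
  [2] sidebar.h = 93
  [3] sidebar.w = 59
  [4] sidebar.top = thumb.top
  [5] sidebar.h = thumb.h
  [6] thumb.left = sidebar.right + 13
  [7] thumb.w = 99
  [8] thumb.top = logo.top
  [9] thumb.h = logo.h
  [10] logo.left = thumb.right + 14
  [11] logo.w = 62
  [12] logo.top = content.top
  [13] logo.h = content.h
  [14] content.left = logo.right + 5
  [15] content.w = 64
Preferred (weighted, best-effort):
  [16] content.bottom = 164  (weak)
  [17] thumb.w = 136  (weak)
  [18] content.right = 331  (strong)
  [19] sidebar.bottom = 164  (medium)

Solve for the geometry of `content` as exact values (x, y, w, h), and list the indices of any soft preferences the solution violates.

content = (x=267, y=71, w=64, h=93)
violated soft preferences: 17

1. content.y = 71  [logo.top = content.top]
2. content.h = 93  [logo.h = content.h]
3. content.x = 267  [content.left = logo.right + 5]
4. content.w = 64  [content.w = 64]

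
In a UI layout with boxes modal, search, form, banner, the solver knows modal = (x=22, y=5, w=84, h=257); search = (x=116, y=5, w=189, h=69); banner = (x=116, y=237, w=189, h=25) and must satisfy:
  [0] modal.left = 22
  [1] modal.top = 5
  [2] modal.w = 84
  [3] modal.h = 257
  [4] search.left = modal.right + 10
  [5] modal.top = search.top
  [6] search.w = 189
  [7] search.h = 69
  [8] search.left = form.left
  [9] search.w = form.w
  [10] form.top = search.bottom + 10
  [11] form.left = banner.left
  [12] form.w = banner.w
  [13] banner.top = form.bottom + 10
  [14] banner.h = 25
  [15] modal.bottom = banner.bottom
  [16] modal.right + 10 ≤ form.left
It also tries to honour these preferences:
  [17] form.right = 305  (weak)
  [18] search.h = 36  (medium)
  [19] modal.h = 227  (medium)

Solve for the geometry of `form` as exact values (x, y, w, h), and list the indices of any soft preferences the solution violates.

form = (x=116, y=84, w=189, h=143)
violated soft preferences: 18, 19

1. form.x = 116  [search.left = form.left]
2. form.w = 189  [search.w = form.w]
3. form.y = 84  [form.top = search.bottom + 10]
4. form.h = 143  [banner.top = form.bottom + 10]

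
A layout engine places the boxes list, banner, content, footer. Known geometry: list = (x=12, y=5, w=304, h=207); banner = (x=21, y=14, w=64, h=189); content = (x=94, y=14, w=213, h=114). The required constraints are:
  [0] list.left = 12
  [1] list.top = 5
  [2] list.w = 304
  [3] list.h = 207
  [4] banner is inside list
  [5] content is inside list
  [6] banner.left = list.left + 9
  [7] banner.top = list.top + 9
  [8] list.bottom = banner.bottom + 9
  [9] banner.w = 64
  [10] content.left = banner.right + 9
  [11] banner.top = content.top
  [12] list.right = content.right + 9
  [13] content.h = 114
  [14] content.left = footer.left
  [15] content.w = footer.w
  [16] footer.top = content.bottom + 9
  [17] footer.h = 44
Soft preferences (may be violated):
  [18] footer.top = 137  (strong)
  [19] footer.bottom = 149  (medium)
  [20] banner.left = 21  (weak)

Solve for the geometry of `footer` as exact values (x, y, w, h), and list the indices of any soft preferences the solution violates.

footer = (x=94, y=137, w=213, h=44)
violated soft preferences: 19

1. footer.x = 94  [content.left = footer.left]
2. footer.w = 213  [content.w = footer.w]
3. footer.y = 137  [footer.top = content.bottom + 9]
4. footer.h = 44  [footer.h = 44]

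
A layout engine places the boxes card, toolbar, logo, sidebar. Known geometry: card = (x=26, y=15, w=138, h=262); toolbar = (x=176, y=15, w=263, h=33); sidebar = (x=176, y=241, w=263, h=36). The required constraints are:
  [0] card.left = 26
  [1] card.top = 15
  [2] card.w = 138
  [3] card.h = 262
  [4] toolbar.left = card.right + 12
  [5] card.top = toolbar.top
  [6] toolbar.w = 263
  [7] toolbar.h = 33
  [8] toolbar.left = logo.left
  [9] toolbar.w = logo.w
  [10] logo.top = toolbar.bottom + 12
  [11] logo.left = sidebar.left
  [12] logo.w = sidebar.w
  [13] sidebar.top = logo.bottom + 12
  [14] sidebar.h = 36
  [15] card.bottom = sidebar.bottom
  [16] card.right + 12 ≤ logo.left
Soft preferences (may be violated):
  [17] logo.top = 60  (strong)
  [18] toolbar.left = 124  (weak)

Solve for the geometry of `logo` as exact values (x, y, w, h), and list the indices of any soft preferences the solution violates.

logo = (x=176, y=60, w=263, h=169)
violated soft preferences: 18

1. logo.x = 176  [toolbar.left = logo.left]
2. logo.w = 263  [toolbar.w = logo.w]
3. logo.y = 60  [logo.top = toolbar.bottom + 12]
4. logo.h = 169  [sidebar.top = logo.bottom + 12]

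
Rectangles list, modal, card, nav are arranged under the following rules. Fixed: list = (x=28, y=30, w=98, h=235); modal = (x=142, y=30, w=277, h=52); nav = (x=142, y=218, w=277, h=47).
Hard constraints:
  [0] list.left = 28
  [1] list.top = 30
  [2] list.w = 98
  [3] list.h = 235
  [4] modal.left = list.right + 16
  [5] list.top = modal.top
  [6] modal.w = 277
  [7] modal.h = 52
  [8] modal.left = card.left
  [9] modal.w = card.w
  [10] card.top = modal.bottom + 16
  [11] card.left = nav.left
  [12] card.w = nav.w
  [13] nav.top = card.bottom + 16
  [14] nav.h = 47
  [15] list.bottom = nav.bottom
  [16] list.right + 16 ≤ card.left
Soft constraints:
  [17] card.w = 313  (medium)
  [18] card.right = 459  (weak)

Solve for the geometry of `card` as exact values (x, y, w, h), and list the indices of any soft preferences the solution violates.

card = (x=142, y=98, w=277, h=104)
violated soft preferences: 17, 18

1. card.x = 142  [modal.left = card.left]
2. card.w = 277  [modal.w = card.w]
3. card.y = 98  [card.top = modal.bottom + 16]
4. card.h = 104  [nav.top = card.bottom + 16]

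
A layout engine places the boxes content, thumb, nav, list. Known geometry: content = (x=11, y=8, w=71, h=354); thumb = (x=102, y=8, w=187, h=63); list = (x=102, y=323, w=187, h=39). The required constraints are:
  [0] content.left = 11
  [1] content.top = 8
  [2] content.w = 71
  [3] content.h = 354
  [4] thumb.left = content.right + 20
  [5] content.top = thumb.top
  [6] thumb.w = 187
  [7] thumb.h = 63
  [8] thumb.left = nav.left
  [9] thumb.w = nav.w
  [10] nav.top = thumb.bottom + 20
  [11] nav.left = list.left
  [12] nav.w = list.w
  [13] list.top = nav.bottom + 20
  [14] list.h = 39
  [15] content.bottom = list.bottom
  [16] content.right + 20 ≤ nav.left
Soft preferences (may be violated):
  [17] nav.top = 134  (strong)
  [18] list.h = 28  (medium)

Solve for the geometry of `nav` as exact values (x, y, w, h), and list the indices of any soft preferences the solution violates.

nav = (x=102, y=91, w=187, h=212)
violated soft preferences: 17, 18

1. nav.x = 102  [thumb.left = nav.left]
2. nav.w = 187  [thumb.w = nav.w]
3. nav.y = 91  [nav.top = thumb.bottom + 20]
4. nav.h = 212  [list.top = nav.bottom + 20]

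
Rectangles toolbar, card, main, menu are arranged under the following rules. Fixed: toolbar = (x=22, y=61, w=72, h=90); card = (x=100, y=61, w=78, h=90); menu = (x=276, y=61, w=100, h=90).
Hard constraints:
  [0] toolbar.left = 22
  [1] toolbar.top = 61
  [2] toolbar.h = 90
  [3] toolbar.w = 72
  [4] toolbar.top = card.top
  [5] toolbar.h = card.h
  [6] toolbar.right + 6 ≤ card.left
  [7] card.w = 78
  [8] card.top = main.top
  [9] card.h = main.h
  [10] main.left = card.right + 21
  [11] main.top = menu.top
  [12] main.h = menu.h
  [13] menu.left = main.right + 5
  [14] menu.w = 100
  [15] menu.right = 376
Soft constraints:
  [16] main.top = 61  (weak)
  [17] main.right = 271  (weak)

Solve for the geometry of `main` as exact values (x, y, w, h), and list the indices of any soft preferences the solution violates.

1. main.y = 61  [card.top = main.top]
2. main.h = 90  [card.h = main.h]
3. main.x = 199  [main.left = card.right + 21]
4. main.w = 72  [menu.left = main.right + 5]

main = (x=199, y=61, w=72, h=90)
violated soft preferences: none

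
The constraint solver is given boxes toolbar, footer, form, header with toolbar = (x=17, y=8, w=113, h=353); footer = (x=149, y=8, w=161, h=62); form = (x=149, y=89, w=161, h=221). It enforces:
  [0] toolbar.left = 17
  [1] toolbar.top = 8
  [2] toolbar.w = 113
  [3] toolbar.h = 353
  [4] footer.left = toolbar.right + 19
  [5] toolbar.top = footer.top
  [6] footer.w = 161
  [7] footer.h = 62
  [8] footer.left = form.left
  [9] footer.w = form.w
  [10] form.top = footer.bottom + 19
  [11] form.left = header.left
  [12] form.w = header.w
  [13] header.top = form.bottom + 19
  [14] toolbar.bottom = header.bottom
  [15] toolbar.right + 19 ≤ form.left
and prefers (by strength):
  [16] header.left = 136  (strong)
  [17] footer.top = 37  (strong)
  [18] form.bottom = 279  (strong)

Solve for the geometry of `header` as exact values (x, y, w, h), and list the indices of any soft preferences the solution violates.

1. header.x = 149  [form.left = header.left]
2. header.w = 161  [form.w = header.w]
3. header.y = 329  [header.top = form.bottom + 19]
4. header.h = 32  [toolbar.bottom = header.bottom]

header = (x=149, y=329, w=161, h=32)
violated soft preferences: 16, 17, 18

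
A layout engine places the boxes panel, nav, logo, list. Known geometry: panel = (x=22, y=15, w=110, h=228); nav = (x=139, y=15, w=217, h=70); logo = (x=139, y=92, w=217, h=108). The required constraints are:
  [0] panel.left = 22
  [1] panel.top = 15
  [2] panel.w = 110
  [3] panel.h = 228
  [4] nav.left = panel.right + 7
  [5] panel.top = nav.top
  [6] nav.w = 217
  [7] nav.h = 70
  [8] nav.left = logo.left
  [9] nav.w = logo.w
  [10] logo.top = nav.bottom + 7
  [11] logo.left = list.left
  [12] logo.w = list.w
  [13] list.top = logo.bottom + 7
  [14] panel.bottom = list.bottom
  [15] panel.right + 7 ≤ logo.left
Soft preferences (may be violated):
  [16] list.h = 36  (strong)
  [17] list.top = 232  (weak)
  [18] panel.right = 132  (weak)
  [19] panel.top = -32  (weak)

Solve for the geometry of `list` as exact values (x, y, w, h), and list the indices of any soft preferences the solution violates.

1. list.x = 139  [logo.left = list.left]
2. list.w = 217  [logo.w = list.w]
3. list.y = 207  [list.top = logo.bottom + 7]
4. list.h = 36  [panel.bottom = list.bottom]

list = (x=139, y=207, w=217, h=36)
violated soft preferences: 17, 19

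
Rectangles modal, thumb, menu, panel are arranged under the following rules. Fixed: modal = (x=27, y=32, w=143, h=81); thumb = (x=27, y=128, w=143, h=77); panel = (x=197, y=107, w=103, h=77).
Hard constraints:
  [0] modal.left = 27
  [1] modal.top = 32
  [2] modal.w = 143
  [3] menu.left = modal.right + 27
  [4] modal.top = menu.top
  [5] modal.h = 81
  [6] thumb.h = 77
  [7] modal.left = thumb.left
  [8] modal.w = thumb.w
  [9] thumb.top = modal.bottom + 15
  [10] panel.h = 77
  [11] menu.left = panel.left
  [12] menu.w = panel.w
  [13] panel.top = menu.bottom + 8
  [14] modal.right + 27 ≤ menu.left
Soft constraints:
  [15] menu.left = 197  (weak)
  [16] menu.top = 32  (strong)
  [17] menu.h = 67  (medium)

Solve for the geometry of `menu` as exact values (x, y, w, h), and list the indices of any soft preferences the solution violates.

1. menu.x = 197  [menu.left = modal.right + 27]
2. menu.y = 32  [modal.top = menu.top]
3. menu.w = 103  [menu.w = panel.w]
4. menu.h = 67  [panel.top = menu.bottom + 8]

menu = (x=197, y=32, w=103, h=67)
violated soft preferences: none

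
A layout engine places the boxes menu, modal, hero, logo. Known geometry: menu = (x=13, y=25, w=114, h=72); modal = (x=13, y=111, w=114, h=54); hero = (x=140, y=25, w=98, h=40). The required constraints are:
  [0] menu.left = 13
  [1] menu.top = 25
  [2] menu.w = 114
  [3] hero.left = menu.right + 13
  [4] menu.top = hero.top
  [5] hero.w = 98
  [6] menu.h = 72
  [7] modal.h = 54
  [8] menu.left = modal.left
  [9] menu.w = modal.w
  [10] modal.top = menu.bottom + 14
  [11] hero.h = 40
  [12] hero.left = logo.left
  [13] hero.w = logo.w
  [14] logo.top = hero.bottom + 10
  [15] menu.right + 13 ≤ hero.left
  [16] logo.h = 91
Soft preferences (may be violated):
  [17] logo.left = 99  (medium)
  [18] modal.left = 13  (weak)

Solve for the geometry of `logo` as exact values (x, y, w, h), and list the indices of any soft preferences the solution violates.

1. logo.x = 140  [hero.left = logo.left]
2. logo.w = 98  [hero.w = logo.w]
3. logo.y = 75  [logo.top = hero.bottom + 10]
4. logo.h = 91  [logo.h = 91]

logo = (x=140, y=75, w=98, h=91)
violated soft preferences: 17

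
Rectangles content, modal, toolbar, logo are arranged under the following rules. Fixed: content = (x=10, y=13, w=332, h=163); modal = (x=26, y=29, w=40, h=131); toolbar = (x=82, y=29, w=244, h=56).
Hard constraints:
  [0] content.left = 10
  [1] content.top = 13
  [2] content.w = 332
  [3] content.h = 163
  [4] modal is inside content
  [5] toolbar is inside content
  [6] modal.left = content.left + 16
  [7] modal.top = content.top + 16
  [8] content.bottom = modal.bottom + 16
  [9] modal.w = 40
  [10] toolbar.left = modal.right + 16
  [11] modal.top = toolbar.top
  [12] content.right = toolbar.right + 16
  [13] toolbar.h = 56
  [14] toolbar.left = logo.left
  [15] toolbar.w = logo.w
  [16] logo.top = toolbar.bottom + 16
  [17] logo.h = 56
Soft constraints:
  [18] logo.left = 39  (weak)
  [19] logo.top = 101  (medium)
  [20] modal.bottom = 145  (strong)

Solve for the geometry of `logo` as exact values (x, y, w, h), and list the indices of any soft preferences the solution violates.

logo = (x=82, y=101, w=244, h=56)
violated soft preferences: 18, 20

1. logo.x = 82  [toolbar.left = logo.left]
2. logo.w = 244  [toolbar.w = logo.w]
3. logo.y = 101  [logo.top = toolbar.bottom + 16]
4. logo.h = 56  [logo.h = 56]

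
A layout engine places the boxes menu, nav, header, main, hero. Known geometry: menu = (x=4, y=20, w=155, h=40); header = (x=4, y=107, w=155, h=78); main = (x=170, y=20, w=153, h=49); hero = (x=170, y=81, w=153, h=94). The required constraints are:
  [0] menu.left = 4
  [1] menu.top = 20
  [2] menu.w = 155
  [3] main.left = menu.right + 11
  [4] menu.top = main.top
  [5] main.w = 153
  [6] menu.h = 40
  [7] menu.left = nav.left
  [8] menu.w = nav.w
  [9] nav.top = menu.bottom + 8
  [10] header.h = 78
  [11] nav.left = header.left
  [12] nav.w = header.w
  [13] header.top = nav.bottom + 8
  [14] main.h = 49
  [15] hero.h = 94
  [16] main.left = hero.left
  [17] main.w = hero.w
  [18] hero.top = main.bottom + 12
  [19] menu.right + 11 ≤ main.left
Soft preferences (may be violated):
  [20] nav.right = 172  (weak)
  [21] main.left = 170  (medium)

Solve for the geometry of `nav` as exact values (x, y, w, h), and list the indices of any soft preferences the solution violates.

1. nav.x = 4  [menu.left = nav.left]
2. nav.w = 155  [menu.w = nav.w]
3. nav.y = 68  [nav.top = menu.bottom + 8]
4. nav.h = 31  [header.top = nav.bottom + 8]

nav = (x=4, y=68, w=155, h=31)
violated soft preferences: 20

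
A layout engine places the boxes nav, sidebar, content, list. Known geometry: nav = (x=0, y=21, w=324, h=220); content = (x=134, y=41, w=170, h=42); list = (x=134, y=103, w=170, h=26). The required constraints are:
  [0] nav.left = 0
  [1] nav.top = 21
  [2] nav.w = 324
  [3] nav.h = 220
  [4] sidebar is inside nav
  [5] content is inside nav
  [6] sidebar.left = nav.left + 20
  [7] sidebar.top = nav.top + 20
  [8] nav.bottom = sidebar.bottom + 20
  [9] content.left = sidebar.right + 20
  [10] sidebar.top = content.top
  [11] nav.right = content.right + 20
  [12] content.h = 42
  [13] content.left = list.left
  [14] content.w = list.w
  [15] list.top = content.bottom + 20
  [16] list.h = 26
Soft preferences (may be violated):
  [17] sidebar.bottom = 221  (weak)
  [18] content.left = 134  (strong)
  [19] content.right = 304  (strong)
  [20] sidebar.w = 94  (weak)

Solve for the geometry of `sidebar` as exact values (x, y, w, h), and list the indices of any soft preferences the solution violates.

sidebar = (x=20, y=41, w=94, h=180)
violated soft preferences: none

1. sidebar.x = 20  [sidebar.left = nav.left + 20]
2. sidebar.y = 41  [sidebar.top = nav.top + 20]
3. sidebar.h = 180  [nav.bottom = sidebar.bottom + 20]
4. sidebar.w = 94  [content.left = sidebar.right + 20]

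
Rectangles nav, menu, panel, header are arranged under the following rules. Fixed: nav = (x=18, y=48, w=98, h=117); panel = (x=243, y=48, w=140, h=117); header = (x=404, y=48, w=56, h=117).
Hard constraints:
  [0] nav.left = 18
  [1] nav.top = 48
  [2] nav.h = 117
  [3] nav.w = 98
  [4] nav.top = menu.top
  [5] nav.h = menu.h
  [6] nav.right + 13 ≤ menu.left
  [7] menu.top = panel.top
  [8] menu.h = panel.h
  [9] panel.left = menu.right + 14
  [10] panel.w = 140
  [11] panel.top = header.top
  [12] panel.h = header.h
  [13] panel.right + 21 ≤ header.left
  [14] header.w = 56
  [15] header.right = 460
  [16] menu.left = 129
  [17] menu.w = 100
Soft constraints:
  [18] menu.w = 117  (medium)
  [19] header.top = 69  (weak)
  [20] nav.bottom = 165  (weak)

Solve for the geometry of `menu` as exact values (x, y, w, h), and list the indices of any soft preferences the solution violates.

menu = (x=129, y=48, w=100, h=117)
violated soft preferences: 18, 19

1. menu.y = 48  [nav.top = menu.top]
2. menu.h = 117  [nav.h = menu.h]
3. menu.x = 129  [menu.left = 129]
4. menu.w = 100  [menu.w = 100]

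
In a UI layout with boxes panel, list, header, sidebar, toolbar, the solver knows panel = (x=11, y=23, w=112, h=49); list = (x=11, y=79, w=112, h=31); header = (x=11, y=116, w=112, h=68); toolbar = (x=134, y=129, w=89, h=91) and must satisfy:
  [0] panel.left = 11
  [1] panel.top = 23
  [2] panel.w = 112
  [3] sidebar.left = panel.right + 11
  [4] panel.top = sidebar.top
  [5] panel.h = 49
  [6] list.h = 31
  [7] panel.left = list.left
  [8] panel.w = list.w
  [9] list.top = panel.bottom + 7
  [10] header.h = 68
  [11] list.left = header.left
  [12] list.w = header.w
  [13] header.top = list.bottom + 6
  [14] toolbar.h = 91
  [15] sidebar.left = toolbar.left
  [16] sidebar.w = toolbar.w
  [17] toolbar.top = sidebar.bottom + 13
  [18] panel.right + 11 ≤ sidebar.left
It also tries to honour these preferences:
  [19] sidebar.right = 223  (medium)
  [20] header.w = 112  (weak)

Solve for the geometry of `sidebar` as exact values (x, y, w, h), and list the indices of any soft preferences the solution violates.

sidebar = (x=134, y=23, w=89, h=93)
violated soft preferences: none

1. sidebar.x = 134  [sidebar.left = panel.right + 11]
2. sidebar.y = 23  [panel.top = sidebar.top]
3. sidebar.w = 89  [sidebar.w = toolbar.w]
4. sidebar.h = 93  [toolbar.top = sidebar.bottom + 13]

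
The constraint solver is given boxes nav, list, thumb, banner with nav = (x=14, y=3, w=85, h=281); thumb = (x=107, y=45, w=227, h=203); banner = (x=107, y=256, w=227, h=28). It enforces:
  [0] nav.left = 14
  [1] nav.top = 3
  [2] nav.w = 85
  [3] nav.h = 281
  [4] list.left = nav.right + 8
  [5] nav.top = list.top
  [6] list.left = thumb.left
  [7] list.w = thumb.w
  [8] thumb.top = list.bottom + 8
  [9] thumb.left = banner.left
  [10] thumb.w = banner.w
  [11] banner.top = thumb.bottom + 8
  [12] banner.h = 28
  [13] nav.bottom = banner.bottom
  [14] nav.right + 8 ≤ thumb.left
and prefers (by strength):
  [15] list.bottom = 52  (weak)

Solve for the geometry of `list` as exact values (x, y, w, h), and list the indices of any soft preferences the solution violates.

1. list.x = 107  [list.left = nav.right + 8]
2. list.y = 3  [nav.top = list.top]
3. list.w = 227  [list.w = thumb.w]
4. list.h = 34  [thumb.top = list.bottom + 8]

list = (x=107, y=3, w=227, h=34)
violated soft preferences: 15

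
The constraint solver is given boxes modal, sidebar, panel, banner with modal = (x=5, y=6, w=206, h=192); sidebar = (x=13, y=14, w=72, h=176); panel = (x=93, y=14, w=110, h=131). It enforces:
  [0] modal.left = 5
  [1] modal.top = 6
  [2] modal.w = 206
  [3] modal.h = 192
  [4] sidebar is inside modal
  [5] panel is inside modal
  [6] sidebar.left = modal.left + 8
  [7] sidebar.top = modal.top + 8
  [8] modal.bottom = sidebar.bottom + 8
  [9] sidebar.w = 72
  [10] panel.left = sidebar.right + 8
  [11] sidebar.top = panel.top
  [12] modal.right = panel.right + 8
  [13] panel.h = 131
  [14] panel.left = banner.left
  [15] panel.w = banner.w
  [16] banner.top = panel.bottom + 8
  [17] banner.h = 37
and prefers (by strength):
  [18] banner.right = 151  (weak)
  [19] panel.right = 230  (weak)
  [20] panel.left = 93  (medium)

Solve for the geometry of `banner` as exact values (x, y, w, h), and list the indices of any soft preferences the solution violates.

1. banner.x = 93  [panel.left = banner.left]
2. banner.w = 110  [panel.w = banner.w]
3. banner.y = 153  [banner.top = panel.bottom + 8]
4. banner.h = 37  [banner.h = 37]

banner = (x=93, y=153, w=110, h=37)
violated soft preferences: 18, 19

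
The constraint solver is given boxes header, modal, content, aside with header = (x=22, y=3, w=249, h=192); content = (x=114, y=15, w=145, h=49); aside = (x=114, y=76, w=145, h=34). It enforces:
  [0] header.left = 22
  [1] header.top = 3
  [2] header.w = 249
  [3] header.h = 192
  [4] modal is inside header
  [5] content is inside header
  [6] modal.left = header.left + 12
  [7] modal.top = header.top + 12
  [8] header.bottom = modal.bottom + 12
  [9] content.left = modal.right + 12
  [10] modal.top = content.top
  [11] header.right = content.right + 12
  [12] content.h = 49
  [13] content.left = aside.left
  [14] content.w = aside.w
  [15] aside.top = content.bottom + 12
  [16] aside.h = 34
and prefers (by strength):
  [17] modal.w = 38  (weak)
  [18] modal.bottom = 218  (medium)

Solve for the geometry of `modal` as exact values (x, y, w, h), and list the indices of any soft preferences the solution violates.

1. modal.x = 34  [modal.left = header.left + 12]
2. modal.y = 15  [modal.top = header.top + 12]
3. modal.h = 168  [header.bottom = modal.bottom + 12]
4. modal.w = 68  [content.left = modal.right + 12]

modal = (x=34, y=15, w=68, h=168)
violated soft preferences: 17, 18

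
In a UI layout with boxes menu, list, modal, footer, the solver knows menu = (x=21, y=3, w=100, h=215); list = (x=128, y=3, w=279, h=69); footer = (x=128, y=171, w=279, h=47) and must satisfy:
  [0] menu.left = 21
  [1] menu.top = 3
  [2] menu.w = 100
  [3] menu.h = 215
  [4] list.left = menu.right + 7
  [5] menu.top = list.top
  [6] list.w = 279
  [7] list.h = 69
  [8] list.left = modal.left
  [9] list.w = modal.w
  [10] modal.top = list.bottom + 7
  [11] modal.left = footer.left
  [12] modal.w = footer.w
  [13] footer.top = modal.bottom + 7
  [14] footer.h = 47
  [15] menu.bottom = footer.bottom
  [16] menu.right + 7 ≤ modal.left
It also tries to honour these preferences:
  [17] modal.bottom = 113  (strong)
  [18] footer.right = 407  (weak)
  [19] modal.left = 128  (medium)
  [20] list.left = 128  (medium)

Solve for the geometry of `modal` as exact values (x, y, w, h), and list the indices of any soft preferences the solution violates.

modal = (x=128, y=79, w=279, h=85)
violated soft preferences: 17

1. modal.x = 128  [list.left = modal.left]
2. modal.w = 279  [list.w = modal.w]
3. modal.y = 79  [modal.top = list.bottom + 7]
4. modal.h = 85  [footer.top = modal.bottom + 7]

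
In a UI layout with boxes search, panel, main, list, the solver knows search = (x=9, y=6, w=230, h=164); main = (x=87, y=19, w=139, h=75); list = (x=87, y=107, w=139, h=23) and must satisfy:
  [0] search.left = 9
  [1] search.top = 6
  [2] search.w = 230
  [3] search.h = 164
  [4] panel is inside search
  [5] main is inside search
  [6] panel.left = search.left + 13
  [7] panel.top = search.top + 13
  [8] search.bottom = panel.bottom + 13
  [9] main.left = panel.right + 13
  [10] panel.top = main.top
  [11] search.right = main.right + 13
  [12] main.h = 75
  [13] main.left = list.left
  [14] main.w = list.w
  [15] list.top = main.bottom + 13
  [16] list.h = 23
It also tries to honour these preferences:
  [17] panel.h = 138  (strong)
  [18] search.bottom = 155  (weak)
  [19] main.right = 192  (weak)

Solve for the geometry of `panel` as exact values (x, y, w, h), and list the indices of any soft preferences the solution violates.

1. panel.x = 22  [panel.left = search.left + 13]
2. panel.y = 19  [panel.top = search.top + 13]
3. panel.h = 138  [search.bottom = panel.bottom + 13]
4. panel.w = 52  [main.left = panel.right + 13]

panel = (x=22, y=19, w=52, h=138)
violated soft preferences: 18, 19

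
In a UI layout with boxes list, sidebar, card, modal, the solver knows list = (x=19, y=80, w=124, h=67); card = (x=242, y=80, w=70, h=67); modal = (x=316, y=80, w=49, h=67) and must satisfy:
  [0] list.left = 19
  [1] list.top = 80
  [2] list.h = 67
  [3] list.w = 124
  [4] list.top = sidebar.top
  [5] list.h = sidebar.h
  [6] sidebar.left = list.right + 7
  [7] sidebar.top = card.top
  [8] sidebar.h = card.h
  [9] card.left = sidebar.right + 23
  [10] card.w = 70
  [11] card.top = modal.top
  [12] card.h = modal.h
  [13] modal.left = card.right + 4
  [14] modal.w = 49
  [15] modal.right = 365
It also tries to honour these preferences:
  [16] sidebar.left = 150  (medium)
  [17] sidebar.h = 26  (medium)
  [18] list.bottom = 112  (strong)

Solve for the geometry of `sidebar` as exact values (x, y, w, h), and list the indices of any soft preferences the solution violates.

1. sidebar.y = 80  [list.top = sidebar.top]
2. sidebar.h = 67  [list.h = sidebar.h]
3. sidebar.x = 150  [sidebar.left = list.right + 7]
4. sidebar.w = 69  [card.left = sidebar.right + 23]

sidebar = (x=150, y=80, w=69, h=67)
violated soft preferences: 17, 18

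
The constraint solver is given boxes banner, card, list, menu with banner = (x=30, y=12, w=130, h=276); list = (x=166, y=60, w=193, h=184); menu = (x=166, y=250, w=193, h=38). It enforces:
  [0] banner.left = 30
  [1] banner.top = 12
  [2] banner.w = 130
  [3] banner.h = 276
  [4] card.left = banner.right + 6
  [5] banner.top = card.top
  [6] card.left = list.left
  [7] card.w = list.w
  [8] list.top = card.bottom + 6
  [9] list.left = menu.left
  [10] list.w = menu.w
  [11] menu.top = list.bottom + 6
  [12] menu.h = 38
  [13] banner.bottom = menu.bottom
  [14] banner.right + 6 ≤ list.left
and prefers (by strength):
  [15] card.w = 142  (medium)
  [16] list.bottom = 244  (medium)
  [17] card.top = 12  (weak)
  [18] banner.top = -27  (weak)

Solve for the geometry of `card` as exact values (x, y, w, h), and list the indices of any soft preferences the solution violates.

1. card.x = 166  [card.left = banner.right + 6]
2. card.y = 12  [banner.top = card.top]
3. card.w = 193  [card.w = list.w]
4. card.h = 42  [list.top = card.bottom + 6]

card = (x=166, y=12, w=193, h=42)
violated soft preferences: 15, 18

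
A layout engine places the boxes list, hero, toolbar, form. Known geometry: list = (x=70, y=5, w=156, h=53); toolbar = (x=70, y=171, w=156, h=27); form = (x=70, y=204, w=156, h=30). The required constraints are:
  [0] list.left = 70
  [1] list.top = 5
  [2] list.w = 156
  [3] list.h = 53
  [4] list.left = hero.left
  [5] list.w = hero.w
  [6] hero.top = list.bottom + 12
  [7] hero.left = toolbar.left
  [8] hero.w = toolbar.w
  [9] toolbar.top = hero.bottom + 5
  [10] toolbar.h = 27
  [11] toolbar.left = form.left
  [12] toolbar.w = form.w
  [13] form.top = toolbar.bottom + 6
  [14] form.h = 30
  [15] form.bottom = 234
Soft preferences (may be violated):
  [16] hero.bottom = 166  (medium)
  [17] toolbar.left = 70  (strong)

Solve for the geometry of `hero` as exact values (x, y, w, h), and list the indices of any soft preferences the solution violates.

hero = (x=70, y=70, w=156, h=96)
violated soft preferences: none

1. hero.x = 70  [list.left = hero.left]
2. hero.w = 156  [list.w = hero.w]
3. hero.y = 70  [hero.top = list.bottom + 12]
4. hero.h = 96  [toolbar.top = hero.bottom + 5]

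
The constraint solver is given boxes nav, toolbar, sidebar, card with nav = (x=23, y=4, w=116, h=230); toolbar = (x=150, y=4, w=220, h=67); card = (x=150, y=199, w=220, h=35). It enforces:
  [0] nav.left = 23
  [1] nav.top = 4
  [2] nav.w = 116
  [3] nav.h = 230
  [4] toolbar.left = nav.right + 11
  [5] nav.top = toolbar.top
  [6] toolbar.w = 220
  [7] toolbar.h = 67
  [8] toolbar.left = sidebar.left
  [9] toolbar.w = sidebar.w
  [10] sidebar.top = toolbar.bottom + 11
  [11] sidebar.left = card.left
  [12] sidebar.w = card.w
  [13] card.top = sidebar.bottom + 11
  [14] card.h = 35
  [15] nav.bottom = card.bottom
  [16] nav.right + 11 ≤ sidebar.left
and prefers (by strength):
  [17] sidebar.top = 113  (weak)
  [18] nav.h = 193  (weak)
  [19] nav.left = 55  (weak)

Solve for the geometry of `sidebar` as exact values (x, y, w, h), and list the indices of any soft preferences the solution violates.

sidebar = (x=150, y=82, w=220, h=106)
violated soft preferences: 17, 18, 19

1. sidebar.x = 150  [toolbar.left = sidebar.left]
2. sidebar.w = 220  [toolbar.w = sidebar.w]
3. sidebar.y = 82  [sidebar.top = toolbar.bottom + 11]
4. sidebar.h = 106  [card.top = sidebar.bottom + 11]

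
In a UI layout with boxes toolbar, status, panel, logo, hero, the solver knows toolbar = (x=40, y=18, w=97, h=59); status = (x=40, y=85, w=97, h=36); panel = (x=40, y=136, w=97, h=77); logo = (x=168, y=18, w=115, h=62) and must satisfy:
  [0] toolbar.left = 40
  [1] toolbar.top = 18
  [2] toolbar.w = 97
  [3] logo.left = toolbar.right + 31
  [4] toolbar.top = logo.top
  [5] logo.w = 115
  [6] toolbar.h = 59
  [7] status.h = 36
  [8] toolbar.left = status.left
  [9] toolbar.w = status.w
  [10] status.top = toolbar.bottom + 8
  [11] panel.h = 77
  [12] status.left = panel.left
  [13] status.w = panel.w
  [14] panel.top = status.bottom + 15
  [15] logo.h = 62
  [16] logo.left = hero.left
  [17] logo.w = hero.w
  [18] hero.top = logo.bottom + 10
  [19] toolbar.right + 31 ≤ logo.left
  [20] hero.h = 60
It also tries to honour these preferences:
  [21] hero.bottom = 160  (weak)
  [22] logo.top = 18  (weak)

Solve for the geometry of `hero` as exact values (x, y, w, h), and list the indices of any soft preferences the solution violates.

hero = (x=168, y=90, w=115, h=60)
violated soft preferences: 21

1. hero.x = 168  [logo.left = hero.left]
2. hero.w = 115  [logo.w = hero.w]
3. hero.y = 90  [hero.top = logo.bottom + 10]
4. hero.h = 60  [hero.h = 60]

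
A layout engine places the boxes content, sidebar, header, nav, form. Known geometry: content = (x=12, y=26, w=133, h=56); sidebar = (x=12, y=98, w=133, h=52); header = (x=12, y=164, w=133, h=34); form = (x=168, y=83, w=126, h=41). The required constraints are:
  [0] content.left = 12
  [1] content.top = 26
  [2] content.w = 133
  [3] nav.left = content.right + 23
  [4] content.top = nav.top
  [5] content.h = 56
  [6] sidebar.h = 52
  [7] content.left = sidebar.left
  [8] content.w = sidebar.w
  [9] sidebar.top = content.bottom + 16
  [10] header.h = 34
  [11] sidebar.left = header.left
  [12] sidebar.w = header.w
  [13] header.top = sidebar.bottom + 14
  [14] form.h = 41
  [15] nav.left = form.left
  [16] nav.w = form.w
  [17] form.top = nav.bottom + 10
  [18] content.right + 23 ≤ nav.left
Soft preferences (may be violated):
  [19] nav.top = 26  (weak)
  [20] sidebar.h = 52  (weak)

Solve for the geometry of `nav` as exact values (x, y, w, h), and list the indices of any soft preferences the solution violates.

1. nav.x = 168  [nav.left = content.right + 23]
2. nav.y = 26  [content.top = nav.top]
3. nav.w = 126  [nav.w = form.w]
4. nav.h = 47  [form.top = nav.bottom + 10]

nav = (x=168, y=26, w=126, h=47)
violated soft preferences: none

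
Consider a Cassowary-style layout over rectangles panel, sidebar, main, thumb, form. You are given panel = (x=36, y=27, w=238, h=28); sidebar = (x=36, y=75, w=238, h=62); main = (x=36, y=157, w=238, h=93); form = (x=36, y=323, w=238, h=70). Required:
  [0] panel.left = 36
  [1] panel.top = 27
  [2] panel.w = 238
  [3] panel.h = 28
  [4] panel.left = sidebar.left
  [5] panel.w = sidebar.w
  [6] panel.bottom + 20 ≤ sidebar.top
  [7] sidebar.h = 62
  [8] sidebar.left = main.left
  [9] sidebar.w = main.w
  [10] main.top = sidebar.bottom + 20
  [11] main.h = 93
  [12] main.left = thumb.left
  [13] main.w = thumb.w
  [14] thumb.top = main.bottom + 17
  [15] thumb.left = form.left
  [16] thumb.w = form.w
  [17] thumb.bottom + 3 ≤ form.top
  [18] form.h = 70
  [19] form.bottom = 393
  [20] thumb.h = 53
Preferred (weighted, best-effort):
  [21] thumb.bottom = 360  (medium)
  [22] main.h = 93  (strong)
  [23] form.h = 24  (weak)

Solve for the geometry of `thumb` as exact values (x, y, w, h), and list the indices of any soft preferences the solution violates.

thumb = (x=36, y=267, w=238, h=53)
violated soft preferences: 21, 23

1. thumb.x = 36  [main.left = thumb.left]
2. thumb.w = 238  [main.w = thumb.w]
3. thumb.y = 267  [thumb.top = main.bottom + 17]
4. thumb.h = 53  [thumb.h = 53]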